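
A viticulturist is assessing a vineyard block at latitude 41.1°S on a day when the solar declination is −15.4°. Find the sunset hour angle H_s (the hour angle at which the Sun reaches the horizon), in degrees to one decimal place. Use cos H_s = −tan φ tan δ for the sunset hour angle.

−tan φ tan δ = −(-0.8724)(-0.2754) = -0.2403; H_s = arccos(-0.2403) = 103.90°.

103.9°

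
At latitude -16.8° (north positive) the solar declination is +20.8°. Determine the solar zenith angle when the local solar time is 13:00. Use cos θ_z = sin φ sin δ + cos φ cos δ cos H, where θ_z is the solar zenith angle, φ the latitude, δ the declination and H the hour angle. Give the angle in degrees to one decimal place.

Hour angle H = 15° × (13 − 12) = 15.00°.
cos θ_z = sin(-16.8°) sin(20.8°) + cos(-16.8°) cos(20.8°) cos(15.00°) = -0.1026 + 0.8644 = 0.7618.
θ_z = arccos(0.7618) = 40.38°.

40.4°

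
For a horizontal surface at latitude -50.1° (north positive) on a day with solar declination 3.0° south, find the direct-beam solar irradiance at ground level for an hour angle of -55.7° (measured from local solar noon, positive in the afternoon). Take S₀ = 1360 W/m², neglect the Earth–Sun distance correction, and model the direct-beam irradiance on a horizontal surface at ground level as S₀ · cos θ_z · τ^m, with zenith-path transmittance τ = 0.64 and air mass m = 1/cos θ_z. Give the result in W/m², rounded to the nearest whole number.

179 W/m²

cos θ_z = sin φ sin δ + cos φ cos δ cos H = (-0.7672)(-0.0523) + (0.6414)(0.9986)(0.5635) = 0.4010.
Air mass m = 1/cos θ_z = 1/0.4010 = 2.494; τ^m = 0.64^2.494 = 0.3286.
Surface direct beam = 1360 × 0.4010 × 0.3286 = 179.21 W/m².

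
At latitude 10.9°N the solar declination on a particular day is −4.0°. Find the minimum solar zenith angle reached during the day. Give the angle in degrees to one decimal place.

14.9°

At local solar noon the hour angle is zero, so the zenith angle is |φ − δ| = |10.9° − (-4.0°)| = 14.9°.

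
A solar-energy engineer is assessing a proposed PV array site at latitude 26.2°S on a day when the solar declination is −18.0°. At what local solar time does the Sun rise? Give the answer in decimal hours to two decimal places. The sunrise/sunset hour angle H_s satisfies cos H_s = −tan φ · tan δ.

5.39 h

cos H_s = −tan(-26.2°) · tan(-18.0°) = -0.1599, so H_s = arccos(-0.1599) = 99.20°.
Sunrise is at 12 − H_s/15 = 12 − 6.613 = 5.387 h local solar time.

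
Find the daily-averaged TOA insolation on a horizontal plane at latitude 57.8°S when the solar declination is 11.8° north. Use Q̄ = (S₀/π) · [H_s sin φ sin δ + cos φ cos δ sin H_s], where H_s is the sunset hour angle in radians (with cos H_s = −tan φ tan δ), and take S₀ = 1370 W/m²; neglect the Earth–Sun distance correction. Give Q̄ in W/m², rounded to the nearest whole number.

122 W/m²

The sunset hour angle satisfies cos H_s = −tan φ tan δ = 0.3317, giving H_s = 70.63°. In radians, H_s = 1.2327.
H_s sin φ sin δ = 1.2327 × -0.8462 × 0.2045 = -0.2133.
cos φ cos δ sin H_s = 0.5329 × 0.9789 × 0.9434 = 0.4921.
Q̄ = (1370/π) × (-0.2133 + 0.4921) = 436.08 × 0.2788 = 121.58 W/m².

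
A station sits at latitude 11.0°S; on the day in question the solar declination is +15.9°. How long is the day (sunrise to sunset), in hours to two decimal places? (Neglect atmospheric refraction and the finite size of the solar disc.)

11.58 hours

The sunset hour angle satisfies cos H_s = −tan φ tan δ = 0.0554, giving H_s = 86.82°.
Day length = 2 H_s / 15° h⁻¹ = 173.64° / 15 = 11.576 h.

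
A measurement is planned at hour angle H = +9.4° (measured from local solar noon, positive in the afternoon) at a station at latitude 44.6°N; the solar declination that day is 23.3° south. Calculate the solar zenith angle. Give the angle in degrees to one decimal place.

68.4°

With φ = 44.6°, δ = -23.3°, H = 9.40°: sin φ sin δ = -0.2777, cos φ cos δ cos H = 0.6452, so cos θ_z = 0.3675.
θ_z = arccos(0.3675) = 68.44°.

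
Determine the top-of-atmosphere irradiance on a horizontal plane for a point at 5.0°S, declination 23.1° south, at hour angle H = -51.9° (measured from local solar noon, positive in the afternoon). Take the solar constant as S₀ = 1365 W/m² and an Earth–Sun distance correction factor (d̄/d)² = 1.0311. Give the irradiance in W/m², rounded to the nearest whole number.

cos θ_z = sin(-5.0°) sin(-23.1°) + cos(-5.0°) cos(-23.1°) cos(-51.90°) = 0.0342 + 0.5654 = 0.5996.
Top-of-atmosphere irradiance = S₀ (d̄/d)² cos θ_z = 1365 × 1.0311 × 0.5996 = 843.91 W/m².

844 W/m²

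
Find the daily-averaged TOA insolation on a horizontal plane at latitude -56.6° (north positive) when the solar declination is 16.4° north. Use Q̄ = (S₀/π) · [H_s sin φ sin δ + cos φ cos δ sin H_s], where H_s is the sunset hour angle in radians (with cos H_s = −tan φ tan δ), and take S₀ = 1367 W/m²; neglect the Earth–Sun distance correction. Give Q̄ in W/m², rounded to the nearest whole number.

The sunset hour angle satisfies cos H_s = −tan φ tan δ = 0.4464, giving H_s = 63.49°. In radians, H_s = 1.1081.
H_s sin φ sin δ = 1.1081 × -0.8348 × 0.2823 = -0.2611.
cos φ cos δ sin H_s = 0.5505 × 0.9593 × 0.8949 = 0.4726.
Q̄ = (1367/π) × (-0.2611 + 0.4726) = 435.13 × 0.2115 = 92.03 W/m².

92 W/m²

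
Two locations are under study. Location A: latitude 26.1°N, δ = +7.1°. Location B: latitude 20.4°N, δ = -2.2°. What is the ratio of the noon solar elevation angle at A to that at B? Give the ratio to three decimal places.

1.053

A: 90° − |26.1 − (7.1)| = 71.00°.
B: 90° − |20.4 − (-2.2)| = 67.40°.
Ratio A/B = 71.0000 / 67.4000 = 1.0534.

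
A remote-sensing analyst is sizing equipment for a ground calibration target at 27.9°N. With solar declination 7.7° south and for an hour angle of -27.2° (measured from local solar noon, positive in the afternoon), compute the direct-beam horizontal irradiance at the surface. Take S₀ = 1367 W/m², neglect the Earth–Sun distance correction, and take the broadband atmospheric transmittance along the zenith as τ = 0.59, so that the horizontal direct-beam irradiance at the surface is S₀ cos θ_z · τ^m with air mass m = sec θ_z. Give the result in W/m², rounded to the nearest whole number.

469 W/m²

cos θ_z = sin(27.9°) sin(-7.7°) + cos(27.9°) cos(-7.7°) cos(-27.20°) = -0.0627 + 0.7789 = 0.7162.
Air mass m = 1/cos θ_z = 1/0.7162 = 1.396; τ^m = 0.59^1.396 = 0.4788.
Surface direct beam = 1367 × 0.7162 × 0.4788 = 468.77 W/m².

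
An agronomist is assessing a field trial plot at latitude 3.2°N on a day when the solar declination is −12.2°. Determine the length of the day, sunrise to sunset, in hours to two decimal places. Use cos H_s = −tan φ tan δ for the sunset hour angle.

11.91 hours

cos H_s = −tan(3.2°) · tan(-12.2°) = 0.0121, so H_s = arccos(0.0121) = 89.31°.
Day length = 2 H_s / 15° h⁻¹ = 178.62° / 15 = 11.908 h.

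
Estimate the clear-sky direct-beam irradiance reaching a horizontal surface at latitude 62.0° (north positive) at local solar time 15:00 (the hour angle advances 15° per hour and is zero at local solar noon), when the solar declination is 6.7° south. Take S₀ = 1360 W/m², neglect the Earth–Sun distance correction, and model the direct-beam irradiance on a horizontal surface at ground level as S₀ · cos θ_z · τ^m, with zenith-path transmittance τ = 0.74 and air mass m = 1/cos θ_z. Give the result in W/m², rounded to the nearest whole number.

82 W/m²

Hour angle H = 15° × (15 − 12) = 45.00°.
cos θ_z = sin φ sin δ + cos φ cos δ cos H = (0.8829)(-0.1167) + (0.4695)(0.9932)(0.7071) = 0.2267.
Air mass m = 1/cos θ_z = 1/0.2267 = 4.411; τ^m = 0.74^4.411 = 0.2650.
Surface direct beam = 1360 × 0.2267 × 0.2650 = 81.70 W/m².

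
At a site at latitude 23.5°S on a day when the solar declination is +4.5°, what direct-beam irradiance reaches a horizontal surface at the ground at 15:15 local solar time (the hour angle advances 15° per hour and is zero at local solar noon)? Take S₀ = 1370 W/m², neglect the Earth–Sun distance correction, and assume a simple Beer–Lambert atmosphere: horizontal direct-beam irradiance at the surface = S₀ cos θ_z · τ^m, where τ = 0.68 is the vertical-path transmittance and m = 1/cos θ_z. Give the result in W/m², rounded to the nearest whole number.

Hour angle H = 15° × (15.25 − 12) = 48.75°.
cos θ_z = sin(-23.5°) sin(4.5°) + cos(-23.5°) cos(4.5°) cos(48.75°) = -0.0313 + 0.6028 = 0.5715.
Air mass m = 1/cos θ_z = 1/0.5715 = 1.750; τ^m = 0.68^1.750 = 0.5092.
Surface direct beam = 1370 × 0.5715 × 0.5092 = 398.68 W/m².

399 W/m²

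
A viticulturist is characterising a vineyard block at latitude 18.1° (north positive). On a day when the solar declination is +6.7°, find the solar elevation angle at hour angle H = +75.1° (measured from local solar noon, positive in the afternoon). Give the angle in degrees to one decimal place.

cos θ_z = sin(18.1°) sin(6.7°) + cos(18.1°) cos(6.7°) cos(75.10°) = 0.0362 + 0.2427 = 0.2789.
θ_z = arccos(0.2789) = 73.81°, so the elevation is 90° − 73.81° = 16.19°.

16.2°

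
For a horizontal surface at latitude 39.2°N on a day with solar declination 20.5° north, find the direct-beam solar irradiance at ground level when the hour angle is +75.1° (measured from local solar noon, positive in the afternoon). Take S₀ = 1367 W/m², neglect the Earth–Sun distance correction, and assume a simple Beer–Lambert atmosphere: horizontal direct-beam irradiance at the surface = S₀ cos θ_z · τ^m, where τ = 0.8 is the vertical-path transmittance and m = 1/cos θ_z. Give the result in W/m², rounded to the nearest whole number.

With φ = 39.2°, δ = 20.5°, H = 75.10°: sin φ sin δ = 0.2213, cos φ cos δ cos H = 0.1866, so cos θ_z = 0.4079.
Air mass m = 1/cos θ_z = 1/0.4079 = 2.452; τ^m = 0.8^2.452 = 0.5786.
Surface direct beam = 1367 × 0.4079 × 0.5786 = 322.63 W/m².

323 W/m²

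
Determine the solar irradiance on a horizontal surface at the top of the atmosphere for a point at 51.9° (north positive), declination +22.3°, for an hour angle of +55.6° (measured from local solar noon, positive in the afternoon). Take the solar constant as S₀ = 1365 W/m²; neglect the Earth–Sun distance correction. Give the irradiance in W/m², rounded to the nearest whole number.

cos θ_z = sin φ sin δ + cos φ cos δ cos H = (0.7869)(0.3795) + (0.6170)(0.9252)(0.5650) = 0.6212.
Top-of-atmosphere irradiance = S₀ cos θ_z = 1365 × 0.6212 = 847.94 W/m².

848 W/m²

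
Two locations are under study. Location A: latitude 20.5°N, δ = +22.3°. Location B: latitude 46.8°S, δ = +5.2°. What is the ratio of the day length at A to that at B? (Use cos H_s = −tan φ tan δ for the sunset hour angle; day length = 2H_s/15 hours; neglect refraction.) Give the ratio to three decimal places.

A: H_s = arccos(−tan 20.5° · tan 22.3°) = 98.82°, so 2H_s/15 = 13.1760 h.
B: H_s = arccos(−tan -46.8° · tan 5.2°) = 84.44°, so 2H_s/15 = 11.2587 h.
Ratio A/B = 13.1760 / 11.2587 = 1.1703.

1.170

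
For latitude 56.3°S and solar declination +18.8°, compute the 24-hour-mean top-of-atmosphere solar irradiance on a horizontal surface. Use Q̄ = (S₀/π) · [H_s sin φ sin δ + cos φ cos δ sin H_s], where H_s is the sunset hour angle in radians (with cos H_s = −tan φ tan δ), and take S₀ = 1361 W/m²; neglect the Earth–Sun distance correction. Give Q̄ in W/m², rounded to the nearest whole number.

75 W/m²

−tan φ tan δ = −(-1.4994)(0.3404) = 0.5104; H_s = arccos(0.5104) = 59.31°. In radians, H_s = 1.0352.
H_s sin φ sin δ = 1.0352 × -0.8320 × 0.3223 = -0.2776.
cos φ cos δ sin H_s = 0.5548 × 0.9466 × 0.8600 = 0.4516.
Q̄ = (1361/π) × (-0.2776 + 0.4516) = 433.22 × 0.1740 = 75.38 W/m².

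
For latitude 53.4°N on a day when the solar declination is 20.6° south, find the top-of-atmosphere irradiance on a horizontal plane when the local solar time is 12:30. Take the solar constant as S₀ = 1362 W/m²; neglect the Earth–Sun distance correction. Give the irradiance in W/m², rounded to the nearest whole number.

369 W/m²

Hour angle H = 15° × (12.5 − 12) = 7.50°.
cos θ_z = sin φ sin δ + cos φ cos δ cos H = (0.8028)(-0.3518) + (0.5962)(0.9361)(0.9914) = 0.2709.
Top-of-atmosphere irradiance = S₀ cos θ_z = 1362 × 0.2709 = 368.97 W/m².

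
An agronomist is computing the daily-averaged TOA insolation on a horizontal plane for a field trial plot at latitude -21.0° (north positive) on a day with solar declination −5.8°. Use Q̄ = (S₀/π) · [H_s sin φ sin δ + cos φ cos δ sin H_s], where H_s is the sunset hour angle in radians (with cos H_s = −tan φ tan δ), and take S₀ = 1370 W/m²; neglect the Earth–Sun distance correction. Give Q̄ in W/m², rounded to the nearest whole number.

The sunset hour angle satisfies cos H_s = −tan φ tan δ = -0.0390, giving H_s = 92.24°. In radians, H_s = 1.6099.
H_s sin φ sin δ = 1.6099 × -0.3584 × -0.1011 = 0.0583.
cos φ cos δ sin H_s = 0.9336 × 0.9949 × 0.9992 = 0.9281.
Q̄ = (1370/π) × (0.0583 + 0.9281) = 436.08 × 0.9864 = 430.15 W/m².

430 W/m²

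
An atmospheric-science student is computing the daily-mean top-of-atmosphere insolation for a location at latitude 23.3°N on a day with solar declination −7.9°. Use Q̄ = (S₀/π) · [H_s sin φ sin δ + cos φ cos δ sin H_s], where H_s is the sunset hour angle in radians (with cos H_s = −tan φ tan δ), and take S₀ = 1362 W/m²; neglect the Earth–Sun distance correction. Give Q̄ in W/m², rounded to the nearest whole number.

358 W/m²

The sunset hour angle satisfies cos H_s = −tan φ tan δ = 0.0598, giving H_s = 86.57°. In radians, H_s = 1.5109.
H_s sin φ sin δ = 1.5109 × 0.3955 × -0.1374 = -0.0821.
cos φ cos δ sin H_s = 0.9184 × 0.9905 × 0.9982 = 0.9080.
Q̄ = (1362/π) × (-0.0821 + 0.9080) = 433.54 × 0.8259 = 358.06 W/m².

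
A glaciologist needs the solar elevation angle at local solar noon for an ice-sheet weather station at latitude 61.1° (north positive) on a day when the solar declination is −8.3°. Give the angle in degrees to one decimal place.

20.6°

At local solar noon the hour angle is zero, so the elevation is 90° − |φ − δ| = 90° − |61.1° − (-8.3°)| = 90° − 69.4° = 20.6°.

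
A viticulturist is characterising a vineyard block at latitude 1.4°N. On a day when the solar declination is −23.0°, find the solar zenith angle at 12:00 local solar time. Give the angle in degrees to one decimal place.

Hour angle H = 15° × (12 − 12) = 0.00°.
With φ = 1.4°, δ = -23.0°, H = 0.00°: sin φ sin δ = -0.0095, cos φ cos δ cos H = 0.9202, so cos θ_z = 0.9107.
θ_z = arccos(0.9107) = 24.40°.

24.4°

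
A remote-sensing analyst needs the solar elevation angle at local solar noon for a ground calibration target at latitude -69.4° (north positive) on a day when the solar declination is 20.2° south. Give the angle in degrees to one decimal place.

At local solar noon the hour angle is zero, so the elevation is 90° − |φ − δ| = 90° − |-69.4° − (-20.2°)| = 90° − 49.2° = 40.8°.

40.8°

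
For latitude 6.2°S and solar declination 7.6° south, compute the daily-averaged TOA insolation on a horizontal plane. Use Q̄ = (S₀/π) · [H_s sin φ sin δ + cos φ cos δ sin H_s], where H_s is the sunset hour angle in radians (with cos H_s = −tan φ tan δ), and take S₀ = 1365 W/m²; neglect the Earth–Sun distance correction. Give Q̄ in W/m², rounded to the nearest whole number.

−tan φ tan δ = −(-0.1086)(-0.1334) = -0.0145; H_s = arccos(-0.0145) = 90.83°. In radians, H_s = 1.5853.
H_s sin φ sin δ = 1.5853 × -0.1080 × -0.1323 = 0.0227.
cos φ cos δ sin H_s = 0.9942 × 0.9912 × 0.9999 = 0.9854.
Q̄ = (1365/π) × (0.0227 + 0.9854) = 434.49 × 1.0081 = 438.01 W/m².

438 W/m²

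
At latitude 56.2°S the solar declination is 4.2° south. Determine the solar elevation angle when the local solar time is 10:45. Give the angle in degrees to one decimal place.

35.9°

Hour angle H = 15° × (10.75 − 12) = -18.75°.
With φ = -56.2°, δ = -4.2°, H = -18.75°: sin φ sin δ = 0.0609, cos φ cos δ cos H = 0.5254, so cos θ_z = 0.5863.
θ_z = arccos(0.5863) = 54.11°, so the elevation is 90° − 54.11° = 35.89°.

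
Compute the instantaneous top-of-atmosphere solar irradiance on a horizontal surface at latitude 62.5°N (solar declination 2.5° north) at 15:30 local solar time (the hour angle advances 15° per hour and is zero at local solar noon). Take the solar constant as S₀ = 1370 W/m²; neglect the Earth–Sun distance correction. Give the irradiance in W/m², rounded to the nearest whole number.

Hour angle H = 15° × (15.5 − 12) = 52.50°.
cos θ_z = sin φ sin δ + cos φ cos δ cos H = (0.8870)(0.0436) + (0.4617)(0.9990)(0.6088) = 0.3195.
Top-of-atmosphere irradiance = S₀ cos θ_z = 1370 × 0.3195 = 437.72 W/m².

438 W/m²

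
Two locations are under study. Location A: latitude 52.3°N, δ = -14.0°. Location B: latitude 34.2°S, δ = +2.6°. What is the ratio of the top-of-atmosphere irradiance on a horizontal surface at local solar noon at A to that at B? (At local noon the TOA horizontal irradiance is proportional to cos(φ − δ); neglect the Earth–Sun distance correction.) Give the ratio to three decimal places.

A: cos θ_z = cos(52.3° − (-14.0°)) = 0.4019.
B: cos θ_z = cos(-34.2° − (2.6°)) = 0.8007.
Ratio A/B = 0.4019 / 0.8007 = 0.5019.

0.502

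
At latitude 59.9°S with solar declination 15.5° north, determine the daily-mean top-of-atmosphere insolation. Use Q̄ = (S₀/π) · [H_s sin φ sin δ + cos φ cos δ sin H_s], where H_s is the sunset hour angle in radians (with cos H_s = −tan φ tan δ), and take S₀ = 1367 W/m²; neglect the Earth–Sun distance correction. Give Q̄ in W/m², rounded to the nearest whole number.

−tan φ tan δ = −(-1.7251)(0.2773) = 0.4784; H_s = arccos(0.4784) = 61.42°. In radians, H_s = 1.0720.
H_s sin φ sin δ = 1.0720 × -0.8652 × 0.2672 = -0.2478.
cos φ cos δ sin H_s = 0.5015 × 0.9636 × 0.8782 = 0.4244.
Q̄ = (1367/π) × (-0.2478 + 0.4244) = 435.13 × 0.1766 = 76.84 W/m².

77 W/m²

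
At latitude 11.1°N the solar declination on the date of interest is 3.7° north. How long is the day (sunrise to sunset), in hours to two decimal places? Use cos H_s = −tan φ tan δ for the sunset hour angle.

The sunset hour angle satisfies cos H_s = −tan φ tan δ = -0.0127, giving H_s = 90.73°.
Day length = 2 H_s / 15° h⁻¹ = 181.46° / 15 = 12.097 h.

12.10 hours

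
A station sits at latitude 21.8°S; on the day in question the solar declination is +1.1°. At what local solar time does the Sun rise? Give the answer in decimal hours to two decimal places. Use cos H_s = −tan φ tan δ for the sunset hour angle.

6.03 h

cos H_s = −tan(-21.8°) · tan(1.1°) = 0.0077, so H_s = arccos(0.0077) = 89.56°.
Sunrise is at 12 − H_s/15 = 12 − 5.971 = 6.029 h local solar time.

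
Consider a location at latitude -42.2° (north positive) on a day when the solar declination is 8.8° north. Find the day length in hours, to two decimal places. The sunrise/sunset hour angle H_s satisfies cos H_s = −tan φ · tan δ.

−tan φ tan δ = −(-0.9067)(0.1548) = 0.1404; H_s = arccos(0.1404) = 81.93°.
Day length = 2 H_s / 15° h⁻¹ = 163.86° / 15 = 10.924 h.

10.92 hours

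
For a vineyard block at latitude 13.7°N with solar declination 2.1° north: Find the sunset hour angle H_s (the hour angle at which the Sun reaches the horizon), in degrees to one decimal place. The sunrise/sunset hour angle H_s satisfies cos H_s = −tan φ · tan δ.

The sunset hour angle satisfies cos H_s = −tan φ tan δ = -0.0089, giving H_s = 90.51°.

90.5°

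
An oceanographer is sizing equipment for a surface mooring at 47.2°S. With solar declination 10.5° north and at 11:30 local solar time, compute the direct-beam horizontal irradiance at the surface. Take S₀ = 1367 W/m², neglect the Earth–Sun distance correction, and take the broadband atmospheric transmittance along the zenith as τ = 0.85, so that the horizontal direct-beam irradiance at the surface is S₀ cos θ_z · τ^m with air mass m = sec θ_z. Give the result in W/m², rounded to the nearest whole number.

531 W/m²

Hour angle H = 15° × (11.5 − 12) = -7.50°.
cos θ_z = sin(-47.2°) sin(10.5°) + cos(-47.2°) cos(10.5°) cos(-7.50°) = -0.1337 + 0.6623 = 0.5286.
Air mass m = 1/cos θ_z = 1/0.5286 = 1.892; τ^m = 0.85^1.892 = 0.7353.
Surface direct beam = 1367 × 0.5286 × 0.7353 = 531.32 W/m².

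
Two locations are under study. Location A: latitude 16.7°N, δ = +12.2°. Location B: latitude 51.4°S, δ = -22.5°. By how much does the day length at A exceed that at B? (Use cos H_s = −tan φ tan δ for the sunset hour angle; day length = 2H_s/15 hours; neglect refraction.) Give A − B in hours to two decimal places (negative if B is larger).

A: H_s = arccos(−tan 16.7° · tan 12.2°) = 93.72°, so 2H_s/15 = 12.4960 h.
B: H_s = arccos(−tan -51.4° · tan -22.5°) = 121.26°, so 2H_s/15 = 16.1680 h.
A − B = 12.4960 − 16.1680 = -3.6720 h.

-3.67 h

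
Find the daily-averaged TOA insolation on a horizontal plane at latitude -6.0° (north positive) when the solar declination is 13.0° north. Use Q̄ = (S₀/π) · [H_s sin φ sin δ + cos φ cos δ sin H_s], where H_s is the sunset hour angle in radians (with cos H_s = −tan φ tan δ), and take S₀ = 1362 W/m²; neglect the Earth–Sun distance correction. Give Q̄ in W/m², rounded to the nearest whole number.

−tan φ tan δ = −(-0.1051)(0.2309) = 0.0243; H_s = arccos(0.0243) = 88.61°. In radians, H_s = 1.5465.
H_s sin φ sin δ = 1.5465 × -0.1045 × 0.2250 = -0.0364.
cos φ cos δ sin H_s = 0.9945 × 0.9744 × 0.9997 = 0.9688.
Q̄ = (1362/π) × (-0.0364 + 0.9688) = 433.54 × 0.9324 = 404.23 W/m².

404 W/m²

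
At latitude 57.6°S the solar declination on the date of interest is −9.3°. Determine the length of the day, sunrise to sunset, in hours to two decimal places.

13.99 hours

The sunset hour angle satisfies cos H_s = −tan φ tan δ = -0.2580, giving H_s = 104.95°.
Day length = 2 H_s / 15° h⁻¹ = 209.90° / 15 = 13.993 h.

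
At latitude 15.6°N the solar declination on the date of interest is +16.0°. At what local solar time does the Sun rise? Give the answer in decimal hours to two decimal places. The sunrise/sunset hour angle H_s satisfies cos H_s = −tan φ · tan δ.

cos H_s = −tan(15.6°) · tan(16.0°) = -0.0801, so H_s = arccos(-0.0801) = 94.59°.
Sunrise is at 12 − H_s/15 = 12 − 6.306 = 5.694 h local solar time.

5.69 h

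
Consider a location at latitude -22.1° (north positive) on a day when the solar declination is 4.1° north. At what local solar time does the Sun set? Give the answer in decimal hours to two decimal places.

The sunset hour angle satisfies cos H_s = −tan φ tan δ = 0.0291, giving H_s = 88.33°.
Sunset is at 12 + H_s/15 = 12 + 5.889 = 17.889 h local solar time.

17.89 h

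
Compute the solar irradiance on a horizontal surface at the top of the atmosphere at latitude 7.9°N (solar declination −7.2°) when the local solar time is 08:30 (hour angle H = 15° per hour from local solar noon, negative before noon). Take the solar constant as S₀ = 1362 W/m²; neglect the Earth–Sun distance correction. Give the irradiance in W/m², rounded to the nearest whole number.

Hour angle H = 15° × (8.5 − 12) = -52.50°.
With φ = 7.9°, δ = -7.2°, H = -52.50°: sin φ sin δ = -0.0172, cos φ cos δ cos H = 0.5982, so cos θ_z = 0.5810.
Top-of-atmosphere irradiance = S₀ cos θ_z = 1362 × 0.5810 = 791.32 W/m².

791 W/m²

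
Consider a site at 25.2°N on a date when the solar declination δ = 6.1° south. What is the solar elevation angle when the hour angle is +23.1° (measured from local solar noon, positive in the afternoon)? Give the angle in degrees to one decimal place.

51.5°

With φ = 25.2°, δ = -6.1°, H = 23.10°: sin φ sin δ = -0.0452, cos φ cos δ cos H = 0.8276, so cos θ_z = 0.7824.
θ_z = arccos(0.7824) = 38.52°, so the elevation is 90° − 38.52° = 51.48°.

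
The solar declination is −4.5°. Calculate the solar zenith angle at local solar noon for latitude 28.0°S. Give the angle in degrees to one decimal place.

At local solar noon the hour angle is zero, so the zenith angle is |φ − δ| = |-28.0° − (-4.5°)| = 23.5°.

23.5°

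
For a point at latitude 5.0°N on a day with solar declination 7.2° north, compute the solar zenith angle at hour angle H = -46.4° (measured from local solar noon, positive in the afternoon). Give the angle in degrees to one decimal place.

46.2°

cos θ_z = sin φ sin δ + cos φ cos δ cos H = (0.0872)(0.1253) + (0.9962)(0.9921)(0.6896) = 0.6925.
θ_z = arccos(0.6925) = 46.17°.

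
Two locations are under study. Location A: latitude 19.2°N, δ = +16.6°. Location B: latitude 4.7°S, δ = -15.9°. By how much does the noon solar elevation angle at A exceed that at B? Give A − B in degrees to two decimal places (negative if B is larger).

+8.60°

A: 90° − |19.2 − (16.6)| = 87.40°.
B: 90° − |-4.7 − (-15.9)| = 78.80°.
A − B = 87.40 − 78.80 = 8.60°.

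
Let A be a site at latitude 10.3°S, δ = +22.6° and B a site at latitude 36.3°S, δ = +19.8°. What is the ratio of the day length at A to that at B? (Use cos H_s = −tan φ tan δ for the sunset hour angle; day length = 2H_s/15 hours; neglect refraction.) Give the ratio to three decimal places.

A: H_s = arccos(−tan -10.3° · tan 22.6°) = 85.66°, so 2H_s/15 = 11.4213 h.
B: H_s = arccos(−tan -36.3° · tan 19.8°) = 74.66°, so 2H_s/15 = 9.9547 h.
Ratio A/B = 11.4213 / 9.9547 = 1.1473.

1.147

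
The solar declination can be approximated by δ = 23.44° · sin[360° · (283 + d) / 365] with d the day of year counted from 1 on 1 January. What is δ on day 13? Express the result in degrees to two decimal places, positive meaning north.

360 × (283 + 13) / 365 = 291.945°; sin(291.945°) = -0.9275.
δ = 23.44 × -0.9275 = -21.741° ≈ -21.74°.

-21.74°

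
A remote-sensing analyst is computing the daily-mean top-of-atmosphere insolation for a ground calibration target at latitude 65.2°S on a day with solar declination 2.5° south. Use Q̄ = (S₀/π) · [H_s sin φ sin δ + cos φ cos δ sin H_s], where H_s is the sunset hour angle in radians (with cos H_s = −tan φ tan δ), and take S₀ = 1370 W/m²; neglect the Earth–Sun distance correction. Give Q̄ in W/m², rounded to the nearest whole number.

211 W/m²

The sunset hour angle satisfies cos H_s = −tan φ tan δ = -0.0945, giving H_s = 95.42°. In radians, H_s = 1.6654.
H_s sin φ sin δ = 1.6654 × -0.9078 × -0.0436 = 0.0659.
cos φ cos δ sin H_s = 0.4195 × 0.9990 × 0.9955 = 0.4172.
Q̄ = (1370/π) × (0.0659 + 0.4172) = 436.08 × 0.4831 = 210.67 W/m².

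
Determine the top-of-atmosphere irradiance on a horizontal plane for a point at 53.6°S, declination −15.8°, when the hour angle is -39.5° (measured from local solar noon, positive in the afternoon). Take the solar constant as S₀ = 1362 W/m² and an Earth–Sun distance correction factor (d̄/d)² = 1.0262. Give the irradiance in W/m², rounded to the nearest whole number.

922 W/m²

With φ = -53.6°, δ = -15.8°, H = -39.50°: sin φ sin δ = 0.2192, cos φ cos δ cos H = 0.4406, so cos θ_z = 0.6598.
Top-of-atmosphere irradiance = S₀ (d̄/d)² cos θ_z = 1362 × 1.0262 × 0.6598 = 922.19 W/m².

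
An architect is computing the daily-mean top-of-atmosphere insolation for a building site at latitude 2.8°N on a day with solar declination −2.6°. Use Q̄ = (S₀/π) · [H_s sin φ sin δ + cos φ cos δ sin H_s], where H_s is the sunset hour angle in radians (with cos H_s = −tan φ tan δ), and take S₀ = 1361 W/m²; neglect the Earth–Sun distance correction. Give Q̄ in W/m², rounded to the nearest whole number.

The sunset hour angle satisfies cos H_s = −tan φ tan δ = 0.0022, giving H_s = 89.87°. In radians, H_s = 1.5685.
H_s sin φ sin δ = 1.5685 × 0.0488 × -0.0454 = -0.0035.
cos φ cos δ sin H_s = 0.9988 × 0.9990 × 1.0000 = 0.9978.
Q̄ = (1361/π) × (-0.0035 + 0.9978) = 433.22 × 0.9943 = 430.75 W/m².

431 W/m²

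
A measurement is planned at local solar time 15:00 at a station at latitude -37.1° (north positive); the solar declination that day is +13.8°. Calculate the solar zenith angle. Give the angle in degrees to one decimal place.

66.2°

Hour angle H = 15° × (15 − 12) = 45.00°.
cos θ_z = sin(-37.1°) sin(13.8°) + cos(-37.1°) cos(13.8°) cos(45.00°) = -0.1439 + 0.5477 = 0.4038.
θ_z = arccos(0.4038) = 66.18°.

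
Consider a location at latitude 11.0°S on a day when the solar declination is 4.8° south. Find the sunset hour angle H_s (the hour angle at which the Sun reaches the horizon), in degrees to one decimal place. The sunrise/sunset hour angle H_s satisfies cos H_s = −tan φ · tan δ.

90.9°

−tan φ tan δ = −(-0.1944)(-0.0840) = -0.0163; H_s = arccos(-0.0163) = 90.93°.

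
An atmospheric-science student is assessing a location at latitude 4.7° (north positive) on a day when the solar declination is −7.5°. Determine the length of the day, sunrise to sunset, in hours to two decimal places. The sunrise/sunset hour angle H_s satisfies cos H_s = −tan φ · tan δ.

The sunset hour angle satisfies cos H_s = −tan φ tan δ = 0.0108, giving H_s = 89.38°.
Day length = 2 H_s / 15° h⁻¹ = 178.76° / 15 = 11.917 h.

11.92 hours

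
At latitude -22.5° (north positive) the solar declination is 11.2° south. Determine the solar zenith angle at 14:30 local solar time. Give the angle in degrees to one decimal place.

Hour angle H = 15° × (14.5 − 12) = 37.50°.
cos θ_z = sin φ sin δ + cos φ cos δ cos H = (-0.3827)(-0.1942) + (0.9239)(0.9810)(0.7934) = 0.7934.
θ_z = arccos(0.7934) = 37.50°.

37.5°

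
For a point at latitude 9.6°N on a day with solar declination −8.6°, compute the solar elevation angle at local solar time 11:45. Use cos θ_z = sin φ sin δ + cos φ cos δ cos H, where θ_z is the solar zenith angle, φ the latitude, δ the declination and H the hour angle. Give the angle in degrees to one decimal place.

71.4°

Hour angle H = 15° × (11.75 − 12) = -3.75°.
cos θ_z = sin(9.6°) sin(-8.6°) + cos(9.6°) cos(-8.6°) cos(-3.75°) = -0.0249 + 0.9728 = 0.9479.
θ_z = arccos(0.9479) = 18.58°, so the elevation is 90° − 18.58° = 71.42°.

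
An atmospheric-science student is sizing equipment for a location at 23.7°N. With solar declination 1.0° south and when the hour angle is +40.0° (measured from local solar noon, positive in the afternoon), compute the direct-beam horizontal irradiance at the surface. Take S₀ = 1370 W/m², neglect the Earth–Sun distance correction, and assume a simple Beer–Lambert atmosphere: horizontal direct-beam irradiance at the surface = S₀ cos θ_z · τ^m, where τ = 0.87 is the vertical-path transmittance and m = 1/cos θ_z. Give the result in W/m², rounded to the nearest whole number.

With φ = 23.7°, δ = -1.0°, H = 40.00°: sin φ sin δ = -0.0070, cos φ cos δ cos H = 0.7013, so cos θ_z = 0.6943.
Air mass m = 1/cos θ_z = 1/0.6943 = 1.440; τ^m = 0.87^1.440 = 0.8183.
Surface direct beam = 1370 × 0.6943 × 0.8183 = 778.36 W/m².

778 W/m²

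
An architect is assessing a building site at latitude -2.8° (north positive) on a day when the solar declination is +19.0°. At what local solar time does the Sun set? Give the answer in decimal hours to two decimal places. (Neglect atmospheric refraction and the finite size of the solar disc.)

17.94 h

−tan φ tan δ = −(-0.0489)(0.3443) = 0.0168; H_s = arccos(0.0168) = 89.04°.
Sunset is at 12 + H_s/15 = 12 + 5.936 = 17.936 h local solar time.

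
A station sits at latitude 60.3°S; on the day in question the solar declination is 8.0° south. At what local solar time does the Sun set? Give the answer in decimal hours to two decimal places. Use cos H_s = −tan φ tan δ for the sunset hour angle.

18.95 h

The sunset hour angle satisfies cos H_s = −tan φ tan δ = -0.2464, giving H_s = 104.26°.
Sunset is at 12 + H_s/15 = 12 + 6.951 = 18.951 h local solar time.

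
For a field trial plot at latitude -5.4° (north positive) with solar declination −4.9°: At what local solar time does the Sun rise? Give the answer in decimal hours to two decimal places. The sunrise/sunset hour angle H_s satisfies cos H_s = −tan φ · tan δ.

cos H_s = −tan(-5.4°) · tan(-4.9°) = -0.0081, so H_s = arccos(-0.0081) = 90.46°.
Sunrise is at 12 − H_s/15 = 12 − 6.031 = 5.969 h local solar time.

5.97 h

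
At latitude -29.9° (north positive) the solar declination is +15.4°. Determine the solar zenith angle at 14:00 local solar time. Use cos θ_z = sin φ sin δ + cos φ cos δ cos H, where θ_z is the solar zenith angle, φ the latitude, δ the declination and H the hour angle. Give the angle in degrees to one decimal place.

53.7°

Hour angle H = 15° × (14 − 12) = 30.00°.
With φ = -29.9°, δ = 15.4°, H = 30.00°: sin φ sin δ = -0.1324, cos φ cos δ cos H = 0.7238, so cos θ_z = 0.5914.
θ_z = arccos(0.5914) = 53.74°.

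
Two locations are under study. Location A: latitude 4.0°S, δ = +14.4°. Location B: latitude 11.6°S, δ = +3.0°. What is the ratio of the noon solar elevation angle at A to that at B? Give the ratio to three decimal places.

A: 90° − |-4.0 − (14.4)| = 71.60°.
B: 90° − |-11.6 − (3.0)| = 75.40°.
Ratio A/B = 71.6000 / 75.4000 = 0.9496.

0.950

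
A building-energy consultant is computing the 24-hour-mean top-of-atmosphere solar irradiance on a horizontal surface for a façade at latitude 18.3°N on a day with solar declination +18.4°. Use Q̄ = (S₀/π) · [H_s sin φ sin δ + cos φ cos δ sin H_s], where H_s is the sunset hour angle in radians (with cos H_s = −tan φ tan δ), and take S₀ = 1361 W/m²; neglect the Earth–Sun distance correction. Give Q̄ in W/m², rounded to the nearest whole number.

460 W/m²

cos H_s = −tan(18.3°) · tan(18.4°) = -0.1100, so H_s = arccos(-0.1100) = 96.32°. In radians, H_s = 1.6811.
H_s sin φ sin δ = 1.6811 × 0.3140 × 0.3156 = 0.1666.
cos φ cos δ sin H_s = 0.9494 × 0.9489 × 0.9939 = 0.8954.
Q̄ = (1361/π) × (0.1666 + 0.8954) = 433.22 × 1.0620 = 460.08 W/m².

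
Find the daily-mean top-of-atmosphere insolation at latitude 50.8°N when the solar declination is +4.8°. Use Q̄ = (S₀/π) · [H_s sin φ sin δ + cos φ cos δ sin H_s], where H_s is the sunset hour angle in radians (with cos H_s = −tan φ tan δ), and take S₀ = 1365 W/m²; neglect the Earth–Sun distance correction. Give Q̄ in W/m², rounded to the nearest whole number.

319 W/m²

−tan φ tan δ = −(1.2261)(0.0840) = -0.1030; H_s = arccos(-0.1030) = 95.91°. In radians, H_s = 1.6739.
H_s sin φ sin δ = 1.6739 × 0.7749 × 0.0837 = 0.1086.
cos φ cos δ sin H_s = 0.6320 × 0.9965 × 0.9947 = 0.6265.
Q̄ = (1365/π) × (0.1086 + 0.6265) = 434.49 × 0.7351 = 319.39 W/m².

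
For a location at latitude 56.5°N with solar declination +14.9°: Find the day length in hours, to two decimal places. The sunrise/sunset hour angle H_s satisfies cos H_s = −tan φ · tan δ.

cos H_s = −tan(56.5°) · tan(14.9°) = -0.4020, so H_s = arccos(-0.4020) = 113.70°.
Day length = 2 H_s / 15° h⁻¹ = 227.40° / 15 = 15.160 h.

15.16 hours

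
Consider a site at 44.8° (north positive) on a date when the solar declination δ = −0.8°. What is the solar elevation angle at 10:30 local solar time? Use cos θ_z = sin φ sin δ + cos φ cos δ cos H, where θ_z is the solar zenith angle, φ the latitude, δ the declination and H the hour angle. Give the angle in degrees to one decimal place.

Hour angle H = 15° × (10.5 − 12) = -22.50°.
cos θ_z = sin(44.8°) sin(-0.8°) + cos(44.8°) cos(-0.8°) cos(-22.50°) = -0.0098 + 0.6555 = 0.6457.
θ_z = arccos(0.6457) = 49.78°, so the elevation is 90° − 49.78° = 40.22°.

40.2°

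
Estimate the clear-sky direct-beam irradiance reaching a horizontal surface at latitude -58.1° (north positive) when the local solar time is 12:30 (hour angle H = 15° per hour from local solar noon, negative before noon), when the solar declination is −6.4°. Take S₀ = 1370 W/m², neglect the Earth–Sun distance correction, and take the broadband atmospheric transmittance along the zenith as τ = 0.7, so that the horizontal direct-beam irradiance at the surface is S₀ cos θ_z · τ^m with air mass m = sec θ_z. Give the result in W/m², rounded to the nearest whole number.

Hour angle H = 15° × (12.5 − 12) = 7.50°.
cos θ_z = sin(-58.1°) sin(-6.4°) + cos(-58.1°) cos(-6.4°) cos(7.50°) = 0.0946 + 0.5207 = 0.6153.
Air mass m = 1/cos θ_z = 1/0.6153 = 1.625; τ^m = 0.7^1.625 = 0.5601.
Surface direct beam = 1370 × 0.6153 × 0.5601 = 472.14 W/m².

472 W/m²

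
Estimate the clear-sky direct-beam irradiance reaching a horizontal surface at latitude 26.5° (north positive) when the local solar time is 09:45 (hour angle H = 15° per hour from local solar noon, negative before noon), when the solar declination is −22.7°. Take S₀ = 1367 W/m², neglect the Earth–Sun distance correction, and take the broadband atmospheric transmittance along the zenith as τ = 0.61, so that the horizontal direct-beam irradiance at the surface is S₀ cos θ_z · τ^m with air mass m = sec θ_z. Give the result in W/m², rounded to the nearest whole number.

Hour angle H = 15° × (9.75 − 12) = -33.75°.
cos θ_z = sin(26.5°) sin(-22.7°) + cos(26.5°) cos(-22.7°) cos(-33.75°) = -0.1722 + 0.6865 = 0.5143.
Air mass m = 1/cos θ_z = 1/0.5143 = 1.944; τ^m = 0.61^1.944 = 0.3825.
Surface direct beam = 1367 × 0.5143 × 0.3825 = 268.92 W/m².

269 W/m²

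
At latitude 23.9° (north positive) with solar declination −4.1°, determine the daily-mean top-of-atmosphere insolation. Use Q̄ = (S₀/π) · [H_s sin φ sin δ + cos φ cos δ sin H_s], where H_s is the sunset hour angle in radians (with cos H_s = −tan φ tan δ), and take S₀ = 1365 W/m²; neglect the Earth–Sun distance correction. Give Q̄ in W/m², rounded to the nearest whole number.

377 W/m²

−tan φ tan δ = −(0.4431)(-0.0717) = 0.0318; H_s = arccos(0.0318) = 88.18°. In radians, H_s = 1.5390.
H_s sin φ sin δ = 1.5390 × 0.4051 × -0.0715 = -0.0446.
cos φ cos δ sin H_s = 0.9143 × 0.9974 × 0.9995 = 0.9115.
Q̄ = (1365/π) × (-0.0446 + 0.9115) = 434.49 × 0.8669 = 376.66 W/m².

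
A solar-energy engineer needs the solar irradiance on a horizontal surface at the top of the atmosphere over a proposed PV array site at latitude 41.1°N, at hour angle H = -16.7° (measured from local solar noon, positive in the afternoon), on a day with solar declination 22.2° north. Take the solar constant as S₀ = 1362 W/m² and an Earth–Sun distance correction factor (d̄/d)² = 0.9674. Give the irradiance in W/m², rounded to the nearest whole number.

cos θ_z = sin φ sin δ + cos φ cos δ cos H = (0.6574)(0.3778) + (0.7536)(0.9259)(0.9578) = 0.9167.
Top-of-atmosphere irradiance = S₀ (d̄/d)² cos θ_z = 1362 × 0.9674 × 0.9167 = 1207.84 W/m².

1208 W/m²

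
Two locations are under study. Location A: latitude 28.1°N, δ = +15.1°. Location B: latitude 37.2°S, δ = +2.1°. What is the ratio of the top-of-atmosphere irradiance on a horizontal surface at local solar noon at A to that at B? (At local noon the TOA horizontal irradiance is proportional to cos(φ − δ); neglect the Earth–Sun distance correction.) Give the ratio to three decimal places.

1.259

A: cos θ_z = cos(28.1° − (15.1°)) = 0.9744.
B: cos θ_z = cos(-37.2° − (2.1°)) = 0.7738.
Ratio A/B = 0.9744 / 0.7738 = 1.2592.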